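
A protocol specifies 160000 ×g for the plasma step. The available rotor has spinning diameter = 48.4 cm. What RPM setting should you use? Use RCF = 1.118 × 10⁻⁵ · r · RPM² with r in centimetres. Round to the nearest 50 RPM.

24300 RPM

r = 48.4 / 2 = 24.2 cm
160,000 = 1.118 × 10⁻⁵ × 24.2 × N²
N² = 160,000 / (27.0556 × 10⁻⁵) = 591,374,799
N ≈ √591,374,799 ≈ 24,318.2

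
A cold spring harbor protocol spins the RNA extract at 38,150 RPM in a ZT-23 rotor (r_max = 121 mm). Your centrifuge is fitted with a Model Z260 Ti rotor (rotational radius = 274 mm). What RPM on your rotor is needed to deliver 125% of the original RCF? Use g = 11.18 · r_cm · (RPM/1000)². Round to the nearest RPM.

≈ 28344 RPM

Original rotor: r = 121 mm = 12.1 cm
RCF_original = 11.18 × 12.1 × (38.15)² = 11.18 × 12.1 × 1,455.4225 ≈ 196,886.6 × g
Target RCF = 1.25 × 196,886.6 ≈ 246,108.2 × g
Your rotor: r = 274 mm = 27.4 cm
246,108.2 = 11.18 × 27.4 × (N/1000)²
(N/1000)² = 246,108.2 / 306.332 = 803.4035
N = 1000 × √803.4035 ≈ 28,344.4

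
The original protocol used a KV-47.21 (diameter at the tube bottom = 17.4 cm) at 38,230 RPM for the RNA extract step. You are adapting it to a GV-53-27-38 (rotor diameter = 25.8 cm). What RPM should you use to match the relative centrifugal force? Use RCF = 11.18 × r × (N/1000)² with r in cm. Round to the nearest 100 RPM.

≈ 31400 RPM

Original rotor: r = 17.4 / 2 = 8.7 cm
RCF = 11.18 × r × (N/1000)²
RCF_original = 11.18 × 8.7 × (38.23)² = 11.18 × 8.7 × 1,461.5329 ≈ 142,157.5 × g
Your rotor: r = 25.8 / 2 = 12.9 cm
142,157.5 = 11.18 × 12.9 × (N/1000)²
(N/1000)² = 142,157.5 / 144.222 = 985.6853
N = 1000 × √985.6853 ≈ 31,395.6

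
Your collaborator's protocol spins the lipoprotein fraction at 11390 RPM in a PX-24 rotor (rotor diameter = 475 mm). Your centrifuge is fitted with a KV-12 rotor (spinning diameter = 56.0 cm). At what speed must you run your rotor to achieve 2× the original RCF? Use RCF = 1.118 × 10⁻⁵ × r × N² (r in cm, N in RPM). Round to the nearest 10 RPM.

14840 RPM

Original rotor: r = 475 mm / 2 = 237.5 mm = 23.75 cm
RCF_original = 1.118 × 10⁻⁵ × 23.75 × (11390)² = 1.118 × 10⁻⁵ × 23.75 × 129,732,100 ≈ 34,447.1 × g
Target RCF = 2 × 34,447.1 ≈ 68,894.2 × g
Your rotor: r = 56.0 / 2 = 28 cm
68,894.2 = 1.118 × 10⁻⁵ × 28 × N²
N² = 68,894.2 / (31.304 × 10⁻⁵) = 220,081,140
N ≈ √220,081,140 ≈ 14,835.1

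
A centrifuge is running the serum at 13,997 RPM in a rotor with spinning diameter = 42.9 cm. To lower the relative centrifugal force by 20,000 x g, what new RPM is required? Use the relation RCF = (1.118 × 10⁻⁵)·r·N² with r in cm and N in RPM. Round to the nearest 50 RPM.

r = 42.9 / 2 = 21.45 cm
Current RCF = 1.118 × 10⁻⁵ × 21.45 × (13997)² = 1.118 × 10⁻⁵ × 21.45 × 195,916,009 ≈ 46,982.8 × g
Target RCF = 46,982.8 − 20,000 = 26,982.8 × g
N² = 26,982.8 / (23.9811 × 10⁻⁵) = 112,516,940
N ≈ √112,516,940 ≈ 10,607.4

10600 RPM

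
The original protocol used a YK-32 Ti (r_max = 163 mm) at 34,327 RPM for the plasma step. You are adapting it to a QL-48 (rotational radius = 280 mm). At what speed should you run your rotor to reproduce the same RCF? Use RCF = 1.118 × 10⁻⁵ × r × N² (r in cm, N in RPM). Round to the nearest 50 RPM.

≈ 26200 RPM

Original rotor: r = 163 mm = 16.3 cm
RCF_original = 1.118 × 10⁻⁵ × 16.3 × (34327)² = 1.118 × 10⁻⁵ × 16.3 × 1,178,342,929 ≈ 214,734.1 × g
Your rotor: r = 280 mm = 28.0 cm
214,734.1 = 1.118 × 10⁻⁵ × 28 × N²
N² = 214,734.1 / (31.304 × 10⁻⁵) = 685,963,775
N ≈ √685,963,775 ≈ 26,190.9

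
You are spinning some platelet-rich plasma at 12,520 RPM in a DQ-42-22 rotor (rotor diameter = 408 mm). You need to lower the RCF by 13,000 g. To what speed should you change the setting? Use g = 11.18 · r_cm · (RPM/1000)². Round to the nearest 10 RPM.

9990 RPM

r = 408 mm / 2 = 204 mm = 20.4 cm
Current RCF = 11.18 × 20.4 × (12.52)² = 11.18 × 20.4 × 156.7504 ≈ 35,750.4 × g
Target RCF = 35,750.4 − 13,000 = 22,750.4 × g
(N/1000)² = 22,750.4 / 228.072 = 99.75096
N = 1000 × √99.75096 ≈ 9,987.5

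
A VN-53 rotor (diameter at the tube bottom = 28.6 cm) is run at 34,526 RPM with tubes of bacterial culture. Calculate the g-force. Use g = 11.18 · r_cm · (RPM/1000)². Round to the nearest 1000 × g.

RCF ≈ 191000 g

r = 28.6 / 2 = 14.3 cm
RCF = 11.18 × 14.3 × (34.526)² = 11.18 × 14.3 × 1,192.044676 ≈ 190,577 × g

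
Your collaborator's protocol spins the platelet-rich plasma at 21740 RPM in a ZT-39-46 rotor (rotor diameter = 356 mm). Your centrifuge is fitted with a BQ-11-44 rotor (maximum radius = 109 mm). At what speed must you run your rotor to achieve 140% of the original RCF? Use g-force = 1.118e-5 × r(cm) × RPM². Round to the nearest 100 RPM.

32900 RPM

Original rotor: r = 356 mm / 2 = 178 mm = 17.8 cm
RCF_original = 1.118 × 10⁻⁵ × 17.8 × (21740)² = 1.118 × 10⁻⁵ × 17.8 × 472,627,600 ≈ 94,054.8 × g
Target RCF = 1.4 × 94,054.8 ≈ 131,676.7 × g
Your rotor: r = 109 mm = 10.9 cm
131,676.7 = 1.118 × 10⁻⁵ × 10.9 × N²
N² = 131,676.7 / (12.1862 × 10⁻⁵) = 1,080,539,463
N ≈ √1,080,539,463 ≈ 32,871.6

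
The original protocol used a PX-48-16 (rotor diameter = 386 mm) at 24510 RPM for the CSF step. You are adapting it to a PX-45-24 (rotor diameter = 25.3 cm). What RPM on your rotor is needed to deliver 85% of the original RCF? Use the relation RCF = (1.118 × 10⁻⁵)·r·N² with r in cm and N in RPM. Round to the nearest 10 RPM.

27910 RPM

Original rotor: r = 386 mm / 2 = 193 mm = 19.3 cm
RCF_original = 1.118 × 10⁻⁵ × 19.3 × (24510)² = 1.118 × 10⁻⁵ × 19.3 × 600,740,100 ≈ 129,624.1 × g
Target RCF = 0.85 × 129,624.1 ≈ 110,180.5 × g
Your rotor: r = 25.3 / 2 = 12.65 cm
110,180.5 = 1.118 × 10⁻⁵ × 12.65 × N²
N² = 110,180.5 / (14.1427 × 10⁻⁵) = 779,062,697
N ≈ √779,062,697 ≈ 27,911.7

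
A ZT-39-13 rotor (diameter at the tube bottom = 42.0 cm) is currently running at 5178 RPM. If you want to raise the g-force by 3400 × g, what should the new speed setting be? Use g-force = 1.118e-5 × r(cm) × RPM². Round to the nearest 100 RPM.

6400 RPM

r = 42.0 / 2 = 21 cm
Current RCF = 1.118 × 10⁻⁵ × 21 × (5178)² = 1.118 × 10⁻⁵ × 21 × 26,811,684 ≈ 6,294.8 × g
Target RCF = 6,294.8 + 3,400 = 9,694.8 × g
N² = 9,694.8 / (23.478 × 10⁻⁵) = 41,293,125
N ≈ √41,293,125 ≈ 6,426.0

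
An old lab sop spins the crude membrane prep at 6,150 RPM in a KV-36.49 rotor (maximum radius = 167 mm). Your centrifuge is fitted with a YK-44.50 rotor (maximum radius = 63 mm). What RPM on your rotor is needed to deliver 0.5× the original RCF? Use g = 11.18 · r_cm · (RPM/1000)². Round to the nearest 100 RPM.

7100 RPM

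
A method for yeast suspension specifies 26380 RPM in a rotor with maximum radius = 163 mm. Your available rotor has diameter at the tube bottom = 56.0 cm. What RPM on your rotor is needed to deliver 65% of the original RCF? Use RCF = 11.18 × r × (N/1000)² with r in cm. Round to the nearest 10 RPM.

≈ 16230 RPM

Original rotor: r = 163 mm = 16.3 cm
RCF_original = 11.18 × 16.3 × (26.38)² = 11.18 × 16.3 × 695.9044 ≈ 126,817.4 × g
Target RCF = 0.65 × 126,817.4 ≈ 82,431.3 × g
Your rotor: r = 56.0 / 2 = 28 cm
82,431.3 = 11.18 × 28 × (N/1000)²
(N/1000)² = 82,431.3 / 313.04 = 263.3251
N = 1000 × √263.3251 ≈ 16,227.3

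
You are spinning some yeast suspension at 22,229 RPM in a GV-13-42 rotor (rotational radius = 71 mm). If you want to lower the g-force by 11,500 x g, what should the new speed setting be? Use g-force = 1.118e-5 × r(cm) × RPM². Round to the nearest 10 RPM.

r = 71 mm = 7.1 cm
Current RCF = 1.118 × 10⁻⁵ × 7.1 × (22229)² = 1.118 × 10⁻⁵ × 7.1 × 494,128,441 ≈ 39,222.9 × g
Target RCF = 39,222.9 − 11,500 = 27,722.9 × g
N² = 27,722.9 / (7.9378 × 10⁻⁵) = 349,251,682
N ≈ √349,251,682 ≈ 18,688.3

18690 RPM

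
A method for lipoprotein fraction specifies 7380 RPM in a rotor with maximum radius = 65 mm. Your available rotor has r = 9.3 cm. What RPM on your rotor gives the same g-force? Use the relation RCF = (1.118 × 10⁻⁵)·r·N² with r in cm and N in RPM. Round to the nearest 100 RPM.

6200 RPM

Original rotor: r = 65 mm = 6.5 cm
RCF_original = 1.118 × 10⁻⁵ × 6.5 × (7380)² = 1.118 × 10⁻⁵ × 6.5 × 54,464,400 ≈ 3,957.9 × g
3,957.9 = 1.118 × 10⁻⁵ × 9.3 × N²
N² = 3,957.9 / (10.3974 × 10⁻⁵) = 38,066,247
N ≈ √38,066,247 ≈ 6,169.8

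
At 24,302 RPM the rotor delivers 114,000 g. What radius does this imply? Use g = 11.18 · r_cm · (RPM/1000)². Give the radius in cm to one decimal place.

RCF = 11.18 × r × (N/1000)²
114000 = 11.18 × r × (24.302)²
r = 114000 / (11.18 × 590.587204) = 114000 / 6602.765 ≈ 17.265 cm

17.3 cm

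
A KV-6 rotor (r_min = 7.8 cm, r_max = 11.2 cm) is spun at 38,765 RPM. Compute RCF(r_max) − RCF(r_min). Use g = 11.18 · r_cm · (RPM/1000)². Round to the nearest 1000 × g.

ΔRCF = 11.18 × (r_max − r_min) × (N/1000)² = 11.18 × 3.4 × 1,502.725225 ≈ 57,121.6

ΔRCF ≈ 57000 x g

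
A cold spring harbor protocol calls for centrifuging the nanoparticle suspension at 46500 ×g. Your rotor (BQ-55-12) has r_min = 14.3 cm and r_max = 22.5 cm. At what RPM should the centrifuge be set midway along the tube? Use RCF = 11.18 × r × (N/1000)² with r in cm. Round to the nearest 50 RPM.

N ≈ 15050 RPM

r_avg = (14.3 + 22.5) / 2 = 18.4 cm
RCF = 11.18 × r × (N/1000)²
46,500 = 11.18 × 18.4 × (N/1000)²
(N/1000)² = 46,500 / 205.712 = 226.0442
N = 1000 × √226.0442 ≈ 15,034.8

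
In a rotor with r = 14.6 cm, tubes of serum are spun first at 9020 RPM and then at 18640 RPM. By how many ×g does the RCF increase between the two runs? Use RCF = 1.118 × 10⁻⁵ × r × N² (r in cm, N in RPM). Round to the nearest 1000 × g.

≈ 43000 ×g

RCF₁ = 1.118 × 10⁻⁵ × 14.6 × (9020)² = 1.118 × 10⁻⁵ × 14.6 × 81,360,400 ≈ 13,280.3 × g
RCF₂ = 1.118 × 10⁻⁵ × 14.6 × (18640)² = 1.118 × 10⁻⁵ × 14.6 × 347,449,600 ≈ 56,713.5 × g
Increase = 56,713.5 − 13,280.3 = 43,433.2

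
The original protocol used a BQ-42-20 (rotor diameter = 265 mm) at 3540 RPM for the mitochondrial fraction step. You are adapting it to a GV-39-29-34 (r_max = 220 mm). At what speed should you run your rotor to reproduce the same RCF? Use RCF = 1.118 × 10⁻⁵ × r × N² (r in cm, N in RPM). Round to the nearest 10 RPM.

Original rotor: r = 265 mm / 2 = 132.5 mm = 13.25 cm
RCF_original = 1.118 × 10⁻⁵ × 13.25 × (3540)² = 1.118 × 10⁻⁵ × 13.25 × 12,531,600 ≈ 1,856.4 × g
Your rotor: r = 220 mm = 22.0 cm
1,856.4 = 1.118 × 10⁻⁵ × 22 × N²
N² = 1,856.4 / (24.596 × 10⁻⁵) = 7,547,569
N ≈ √7,547,569 ≈ 2,747.3

≈ 2750 RPM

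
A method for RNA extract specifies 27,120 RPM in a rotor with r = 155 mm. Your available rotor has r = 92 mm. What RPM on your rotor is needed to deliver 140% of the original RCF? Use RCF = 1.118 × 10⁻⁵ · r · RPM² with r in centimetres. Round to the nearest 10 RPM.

≈ 41650 RPM

Original rotor: r = 155 mm = 15.5 cm
RCF_original = 1.118 × 10⁻⁵ × 15.5 × (27120)² = 1.118 × 10⁻⁵ × 15.5 × 735,494,400 ≈ 127,453.8 × g
Target RCF = 1.4 × 127,453.8 ≈ 178,435.3 × g
Your rotor: r = 92 mm = 9.2 cm
178,435.3 = 1.118 × 10⁻⁵ × 9.2 × N²
N² = 178,435.3 / (10.2856 × 10⁻⁵) = 1,734,806,915
N ≈ √1,734,806,915 ≈ 41,651.0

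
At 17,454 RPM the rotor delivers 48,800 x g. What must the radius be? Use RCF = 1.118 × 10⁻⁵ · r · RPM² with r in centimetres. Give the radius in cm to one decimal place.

r ≈ 14.3 cm

RCF = 1.118 × 10⁻⁵ × r × N²
48800 = 1.118 × 10⁻⁵ × r × (17454)²
r = 48800 / (1.118 × 10⁻⁵ × 304,642,116) = 48800 / 3405.899 ≈ 14.328 cm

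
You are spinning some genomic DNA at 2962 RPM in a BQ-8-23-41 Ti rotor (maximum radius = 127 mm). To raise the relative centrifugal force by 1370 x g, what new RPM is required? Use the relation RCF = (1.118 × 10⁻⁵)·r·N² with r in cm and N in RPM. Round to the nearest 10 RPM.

4290 RPM

r = 127 mm = 12.7 cm
Current RCF = 1.118 × 10⁻⁵ × 12.7 × (2962)² = 1.118 × 10⁻⁵ × 12.7 × 8,773,444 ≈ 1,245.7 × g
Target RCF = 1,245.7 + 1,370 = 2,615.7 × g
N² = 2,615.7 / (14.1986 × 10⁻⁵) = 18,422,239
N ≈ √18,422,239 ≈ 4,292.1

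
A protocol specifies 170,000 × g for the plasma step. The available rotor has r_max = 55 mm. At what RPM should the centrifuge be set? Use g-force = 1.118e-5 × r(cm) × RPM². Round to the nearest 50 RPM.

N ≈ 52600 RPM

r = 55 mm = 5.5 cm
170,000 = 1.118 × 10⁻⁵ × 5.5 × N²
N² = 170,000 / (6.149 × 10⁻⁵) = 2,764,677,183
N ≈ √2,764,677,183 ≈ 52,580.2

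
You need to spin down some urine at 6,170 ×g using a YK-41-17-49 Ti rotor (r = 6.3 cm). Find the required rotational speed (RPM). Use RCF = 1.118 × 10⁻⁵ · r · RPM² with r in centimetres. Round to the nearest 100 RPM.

6,170 = 1.118 × 10⁻⁵ × 6.3 × N²
N² = 6,170 / (7.0434 × 10⁻⁵) = 87,599,739
N ≈ √87,599,739 ≈ 9,359.5

N ≈ 9400 RPM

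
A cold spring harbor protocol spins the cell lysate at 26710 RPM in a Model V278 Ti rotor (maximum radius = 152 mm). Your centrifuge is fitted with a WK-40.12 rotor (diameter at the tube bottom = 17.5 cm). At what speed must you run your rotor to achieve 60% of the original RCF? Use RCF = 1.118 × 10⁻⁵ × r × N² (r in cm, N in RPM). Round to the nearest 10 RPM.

Original rotor: r = 152 mm = 15.2 cm
RCF_original = 1.118 × 10⁻⁵ × 15.2 × (26710)² = 1.118 × 10⁻⁵ × 15.2 × 713,424,100 ≈ 121,236.4 × g
Target RCF = 0.6 × 121,236.4 ≈ 72,741.8 × g
Your rotor: r = 17.5 / 2 = 8.75 cm
72,741.8 = 1.118 × 10⁻⁵ × 8.75 × N²
N² = 72,741.8 / (9.7825 × 10⁻⁵) = 743,591,107
N ≈ √743,591,107 ≈ 27,268.9

27270 RPM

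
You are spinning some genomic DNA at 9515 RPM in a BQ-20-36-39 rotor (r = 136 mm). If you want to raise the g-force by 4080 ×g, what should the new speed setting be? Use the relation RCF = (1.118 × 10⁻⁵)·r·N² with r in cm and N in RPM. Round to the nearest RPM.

10834 RPM

r = 136 mm = 13.6 cm
Current RCF = 1.118 × 10⁻⁵ × 13.6 × (9515)² = 1.118 × 10⁻⁵ × 13.6 × 90,535,225 ≈ 13,765.7 × g
Target RCF = 13,765.7 + 4,080 = 17,845.7 × g
N² = 17,845.7 / (15.2048 × 10⁻⁵) = 117,368,857
N ≈ √117,368,857 ≈ 10,833.7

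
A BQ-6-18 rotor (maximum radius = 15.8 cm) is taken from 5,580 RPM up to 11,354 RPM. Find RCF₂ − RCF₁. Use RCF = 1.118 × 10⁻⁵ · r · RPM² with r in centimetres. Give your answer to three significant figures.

≈ 17300 × g

RCF₁ = 1.118 × 10⁻⁵ × 15.8 × (5580)² = 1.118 × 10⁻⁵ × 15.8 × 31,136,400 ≈ 5,500.1 × g
RCF₂ = 1.118 × 10⁻⁵ × 15.8 × (11354)² = 1.118 × 10⁻⁵ × 15.8 × 128,913,316 ≈ 22,771.8 × g
Increase = 22,771.8 − 5,500.1 = 17,271.7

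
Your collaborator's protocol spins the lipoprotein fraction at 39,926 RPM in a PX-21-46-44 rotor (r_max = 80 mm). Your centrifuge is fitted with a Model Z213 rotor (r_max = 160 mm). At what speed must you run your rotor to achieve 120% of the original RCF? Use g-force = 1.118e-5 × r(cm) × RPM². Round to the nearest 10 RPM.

30930 RPM

Original rotor: r = 80 mm = 8.0 cm
RCF = 1.118 × 10⁻⁵ × r × N²
RCF_original = 1.118 × 10⁻⁵ × 8 × (39926)² = 1.118 × 10⁻⁵ × 8 × 1,594,085,476 ≈ 142,575 × g
Target RCF = 1.2 × 142,575 ≈ 171,090 × g
Your rotor: r = 160 mm = 16.0 cm
171,090 = 1.118 × 10⁻⁵ × 16 × N²
N² = 171,090 / (17.888 × 10⁻⁵) = 956,451,252
N ≈ √956,451,252 ≈ 30,926.5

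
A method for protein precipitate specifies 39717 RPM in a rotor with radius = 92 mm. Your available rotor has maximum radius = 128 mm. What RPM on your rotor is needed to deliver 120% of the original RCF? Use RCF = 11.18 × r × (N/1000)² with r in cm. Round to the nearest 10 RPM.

36890 RPM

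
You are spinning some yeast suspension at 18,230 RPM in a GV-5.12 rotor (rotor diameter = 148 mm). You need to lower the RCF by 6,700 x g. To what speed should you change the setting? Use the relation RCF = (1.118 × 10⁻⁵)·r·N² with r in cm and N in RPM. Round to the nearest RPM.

N₂ ≈ 15854 RPM

r = 148 mm / 2 = 74 mm = 7.4 cm
Current RCF = 1.118 × 10⁻⁵ × 7.4 × (18230)² = 1.118 × 10⁻⁵ × 7.4 × 332,332,900 ≈ 27,494.6 × g
Target RCF = 27,494.6 − 6,700 = 20,794.6 × g
N² = 20,794.6 / (8.2732 × 10⁻⁵) = 251,348,934
N ≈ √251,348,934 ≈ 15,854.0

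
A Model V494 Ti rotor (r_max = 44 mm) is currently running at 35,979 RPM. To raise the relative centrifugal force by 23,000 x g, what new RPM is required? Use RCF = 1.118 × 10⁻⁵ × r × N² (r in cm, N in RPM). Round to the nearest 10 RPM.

r = 44 mm = 4.4 cm
Current RCF = 1.118 × 10⁻⁵ × 4.4 × (35979)² = 1.118 × 10⁻⁵ × 4.4 × 1,294,488,441 ≈ 63,678.5 × g
Target RCF = 63,678.5 + 23,000 = 86,678.5 × g
N² = 86,678.5 / (4.9192 × 10⁻⁵) = 1,762,044,641
N ≈ √1,762,044,641 ≈ 41,976.7

N₂ ≈ 41980 RPM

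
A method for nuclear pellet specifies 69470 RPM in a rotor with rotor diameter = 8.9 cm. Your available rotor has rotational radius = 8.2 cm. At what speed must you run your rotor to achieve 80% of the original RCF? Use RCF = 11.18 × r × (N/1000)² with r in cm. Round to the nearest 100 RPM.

Original rotor: r = 8.9 / 2 = 4.45 cm
RCF_original = 11.18 × 4.45 × (69.47)² = 11.18 × 4.45 × 4,826.0809 ≈ 240,102.4 × g
Target RCF = 0.8 × 240,102.4 ≈ 192,081.9 × g
192,081.9 = 11.18 × 8.2 × (N/1000)²
(N/1000)² = 192,081.9 / 91.676 = 2095.226
N = 1000 × √2095.226 ≈ 45,773.6

≈ 45800 RPM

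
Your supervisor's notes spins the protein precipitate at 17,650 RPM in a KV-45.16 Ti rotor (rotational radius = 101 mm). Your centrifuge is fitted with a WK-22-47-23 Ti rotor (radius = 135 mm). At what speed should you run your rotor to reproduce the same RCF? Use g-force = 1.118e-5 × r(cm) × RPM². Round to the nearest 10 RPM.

Original rotor: r = 101 mm = 10.1 cm
RCF_original = 1.118 × 10⁻⁵ × 10.1 × (17650)² = 1.118 × 10⁻⁵ × 10.1 × 311,522,500 ≈ 35,176.5 × g
Your rotor: r = 135 mm = 13.5 cm
35,176.5 = 1.118 × 10⁻⁵ × 13.5 × N²
N² = 35,176.5 / (15.093 × 10⁻⁵) = 233,064,997
N ≈ √233,064,997 ≈ 15,266.5

≈ 15270 RPM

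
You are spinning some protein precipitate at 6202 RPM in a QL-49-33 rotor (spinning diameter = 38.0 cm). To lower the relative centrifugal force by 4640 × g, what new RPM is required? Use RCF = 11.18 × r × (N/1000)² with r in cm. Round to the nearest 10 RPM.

r = 38.0 / 2 = 19 cm
Current RCF = 11.18 × 19 × (6.202)² = 11.18 × 19 × 38.464804 ≈ 8,170.7 × g
Target RCF = 8,170.7 − 4,640 = 3,530.7 × g
(N/1000)² = 3,530.7 / 212.42 = 16.62132
N = 1000 × √16.62132 ≈ 4,076.9

N₂ ≈ 4080 RPM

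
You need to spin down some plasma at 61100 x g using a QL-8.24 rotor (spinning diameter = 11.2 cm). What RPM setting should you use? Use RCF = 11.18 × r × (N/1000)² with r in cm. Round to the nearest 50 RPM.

≈ 31250 RPM

r = 11.2 / 2 = 5.6 cm
RCF = 11.18 × r × (N/1000)²
61,100 = 11.18 × 5.6 × (N/1000)²
(N/1000)² = 61,100 / 62.608 = 975.9136
N = 1000 × √975.9136 ≈ 31,239.6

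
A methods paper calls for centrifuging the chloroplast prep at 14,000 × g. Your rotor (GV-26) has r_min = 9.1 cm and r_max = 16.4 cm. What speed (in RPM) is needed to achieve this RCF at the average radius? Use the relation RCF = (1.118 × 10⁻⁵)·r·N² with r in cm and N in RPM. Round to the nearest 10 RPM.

r_avg = (9.1 + 16.4) / 2 = 12.75 cm
14,000 = 1.118 × 10⁻⁵ × 12.75 × N²
N² = 14,000 / (14.2545 × 10⁻⁵) = 98,214,599
N ≈ √98,214,599 ≈ 9,910.3

N ≈ 9910 RPM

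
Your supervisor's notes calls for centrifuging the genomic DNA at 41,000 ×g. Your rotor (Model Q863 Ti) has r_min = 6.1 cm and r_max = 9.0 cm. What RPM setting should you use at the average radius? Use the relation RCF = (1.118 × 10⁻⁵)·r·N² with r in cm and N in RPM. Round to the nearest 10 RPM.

N ≈ 22040 RPM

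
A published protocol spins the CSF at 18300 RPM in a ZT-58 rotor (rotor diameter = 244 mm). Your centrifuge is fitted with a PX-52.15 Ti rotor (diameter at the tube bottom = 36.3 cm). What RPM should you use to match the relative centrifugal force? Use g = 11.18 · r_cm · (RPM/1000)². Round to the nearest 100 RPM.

15000 RPM

Original rotor: r = 244 mm / 2 = 122 mm = 12.2 cm
RCF = 11.18 × r × (N/1000)²
RCF_original = 11.18 × 12.2 × (18.3)² = 11.18 × 12.2 × 334.89 ≈ 45,677.7 × g
Your rotor: r = 36.3 / 2 = 18.15 cm
45,677.7 = 11.18 × 18.15 × (N/1000)²
(N/1000)² = 45,677.7 / 202.917 = 225.1053
N = 1000 × √225.1053 ≈ 15,003.5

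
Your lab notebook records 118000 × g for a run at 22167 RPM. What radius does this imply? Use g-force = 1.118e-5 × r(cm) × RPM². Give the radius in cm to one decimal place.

≈ 21.5 cm

118000 = 1.118 × 10⁻⁵ × r × (22167)²
r = 118000 / (1.118 × 10⁻⁵ × 491,375,889) = 118000 / 5493.582 ≈ 21.480 cm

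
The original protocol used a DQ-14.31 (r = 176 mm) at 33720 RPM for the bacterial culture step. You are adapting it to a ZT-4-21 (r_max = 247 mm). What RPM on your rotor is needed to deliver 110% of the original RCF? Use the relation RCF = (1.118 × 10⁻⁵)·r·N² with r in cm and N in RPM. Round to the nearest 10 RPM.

Original rotor: r = 176 mm = 17.6 cm
RCF = 1.118 × 10⁻⁵ × r × N²
RCF_original = 1.118 × 10⁻⁵ × 17.6 × (33720)² = 1.118 × 10⁻⁵ × 17.6 × 1,137,038,400 ≈ 223,732.8 × g
Target RCF = 1.1 × 223,732.8 ≈ 246,106.1 × g
Your rotor: r = 247 mm = 24.7 cm
246,106.1 = 1.118 × 10⁻⁵ × 24.7 × N²
N² = 246,106.1 / (27.6146 × 10⁻⁵) = 891,217,327
N ≈ √891,217,327 ≈ 29,853.3

29850 RPM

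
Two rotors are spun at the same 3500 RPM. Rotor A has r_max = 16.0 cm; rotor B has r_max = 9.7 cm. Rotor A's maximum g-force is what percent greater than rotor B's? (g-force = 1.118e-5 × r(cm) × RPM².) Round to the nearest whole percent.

65%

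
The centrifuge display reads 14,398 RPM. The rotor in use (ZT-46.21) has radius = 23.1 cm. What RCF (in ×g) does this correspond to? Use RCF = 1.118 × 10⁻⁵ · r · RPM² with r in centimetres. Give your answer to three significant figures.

53500 ×g

RCF = 1.118 × 10⁻⁵ × 23.1 × (14398)² = 1.118 × 10⁻⁵ × 23.1 × 207,302,404 ≈ 53,537.5 × g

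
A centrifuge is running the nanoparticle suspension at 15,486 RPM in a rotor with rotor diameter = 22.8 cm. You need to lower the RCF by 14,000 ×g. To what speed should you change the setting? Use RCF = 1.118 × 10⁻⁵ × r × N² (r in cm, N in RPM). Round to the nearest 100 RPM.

r = 22.8 / 2 = 11.4 cm
Current RCF = 1.118 × 10⁻⁵ × 11.4 × (15486)² = 1.118 × 10⁻⁵ × 11.4 × 239,816,196 ≈ 30,565.1 × g
Target RCF = 30,565.1 − 14,000 = 16,565.1 × g
N² = 16,565.1 / (12.7452 × 10⁻⁵) = 129,971,283
N ≈ √129,971,283 ≈ 11,400.5

N₂ ≈ 11400 RPM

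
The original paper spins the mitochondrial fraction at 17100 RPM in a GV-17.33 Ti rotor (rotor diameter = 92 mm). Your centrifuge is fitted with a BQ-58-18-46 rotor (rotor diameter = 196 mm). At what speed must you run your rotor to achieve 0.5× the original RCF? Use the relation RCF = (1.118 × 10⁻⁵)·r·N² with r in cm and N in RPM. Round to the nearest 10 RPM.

≈ 8280 RPM

Original rotor: r = 92 mm / 2 = 46 mm = 4.6 cm
RCF_original = 1.118 × 10⁻⁵ × 4.6 × (17100)² = 1.118 × 10⁻⁵ × 4.6 × 292,410,000 ≈ 15,038.1 × g
Target RCF = 0.5 × 15,038.1 ≈ 7,519.1 × g
Your rotor: r = 196 mm / 2 = 98 mm = 9.8 cm
7,519.1 = 1.118 × 10⁻⁵ × 9.8 × N²
N² = 7,519.1 / (10.9564 × 10⁻⁵) = 68,627,469
N ≈ √68,627,469 ≈ 8,284.2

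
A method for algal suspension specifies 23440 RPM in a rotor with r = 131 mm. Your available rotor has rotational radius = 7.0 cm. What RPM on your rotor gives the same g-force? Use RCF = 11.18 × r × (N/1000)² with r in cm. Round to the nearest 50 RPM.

Original rotor: r = 131 mm = 13.1 cm
RCF_original = 11.18 × 13.1 × (23.44)² = 11.18 × 13.1 × 549.4336 ≈ 80,468.9 × g
80,468.9 = 11.18 × 7 × (N/1000)²
(N/1000)² = 80,468.9 / 78.26 = 1028.225
N = 1000 × √1028.225 ≈ 32,065.9

32050 RPM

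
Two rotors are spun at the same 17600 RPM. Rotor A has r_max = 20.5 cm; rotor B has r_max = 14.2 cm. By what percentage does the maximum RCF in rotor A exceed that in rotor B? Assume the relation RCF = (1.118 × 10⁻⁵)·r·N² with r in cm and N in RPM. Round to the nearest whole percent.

44%

At equal RPM, RCF scales linearly with r: ratio = 20.5 / 14.2 = 1.4437.
So rotor A delivers 44.4% more g-force.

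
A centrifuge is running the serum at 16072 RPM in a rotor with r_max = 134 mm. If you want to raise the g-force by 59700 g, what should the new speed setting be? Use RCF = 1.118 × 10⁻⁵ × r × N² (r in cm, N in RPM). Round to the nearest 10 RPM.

N₂ ≈ 25630 RPM

r = 134 mm = 13.4 cm
Current RCF = 1.118 × 10⁻⁵ × 13.4 × (16072)² = 1.118 × 10⁻⁵ × 13.4 × 258,309,184 ≈ 38,697.8 × g
Target RCF = 38,697.8 + 59,700 = 98,397.8 × g
N² = 98,397.8 / (14.9812 × 10⁻⁵) = 656,808,533
N ≈ √656,808,533 ≈ 25,628.3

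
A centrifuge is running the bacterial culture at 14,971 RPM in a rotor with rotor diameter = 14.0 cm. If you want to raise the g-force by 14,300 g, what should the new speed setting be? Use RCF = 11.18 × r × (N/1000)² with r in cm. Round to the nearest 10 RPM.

N₂ ≈ 20170 RPM

r = 14.0 / 2 = 7 cm
Current RCF = 11.18 × 7 × (14.971)² = 11.18 × 7 × 224.130841 ≈ 17,540.5 × g
Target RCF = 17,540.5 + 14,300 = 31,840.5 × g
(N/1000)² = 31,840.5 / 78.26 = 406.8554
N = 1000 × √406.8554 ≈ 20,170.7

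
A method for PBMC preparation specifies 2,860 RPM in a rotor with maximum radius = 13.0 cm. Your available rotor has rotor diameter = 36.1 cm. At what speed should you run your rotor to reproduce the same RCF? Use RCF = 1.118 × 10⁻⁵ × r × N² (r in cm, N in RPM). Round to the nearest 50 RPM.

RCF_original = 1.118 × 10⁻⁵ × 13 × (2860)² = 1.118 × 10⁻⁵ × 13 × 8,179,600 ≈ 1,188.8 × g
Your rotor: r = 36.1 / 2 = 18.05 cm
1,188.8 = 1.118 × 10⁻⁵ × 18.05 × N²
N² = 1,188.8 / (20.1799 × 10⁻⁵) = 5,891,010
N ≈ √5,891,010 ≈ 2,427.1

2450 RPM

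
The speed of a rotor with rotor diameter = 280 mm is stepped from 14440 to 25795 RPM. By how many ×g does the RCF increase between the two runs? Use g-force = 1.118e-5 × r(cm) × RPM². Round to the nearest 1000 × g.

r = 280 mm / 2 = 140 mm = 14 cm
RCF₁ = 1.118 × 10⁻⁵ × 14 × (14440)² = 1.118 × 10⁻⁵ × 14 × 208,513,600 ≈ 32,636.5 × g
RCF₂ = 1.118 × 10⁻⁵ × 14 × (25795)² = 1.118 × 10⁻⁵ × 14 × 665,382,025 ≈ 104,145.6 × g
Increase = 104,145.6 − 32,636.5 = 71,509.1

72000 ×g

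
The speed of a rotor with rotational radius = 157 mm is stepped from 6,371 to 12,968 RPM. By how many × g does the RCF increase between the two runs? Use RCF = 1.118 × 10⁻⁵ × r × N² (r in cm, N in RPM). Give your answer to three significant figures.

≈ 22400 × g

r = 157 mm = 15.7 cm
RCF₁ = 1.118 × 10⁻⁵ × 15.7 × (6371)² = 1.118 × 10⁻⁵ × 15.7 × 40,589,641 ≈ 7,124.5 × g
RCF₂ = 1.118 × 10⁻⁵ × 15.7 × (12968)² = 1.118 × 10⁻⁵ × 15.7 × 168,169,024 ≈ 29,518 × g
Increase = 29,518 − 7,124.5 = 22,393.5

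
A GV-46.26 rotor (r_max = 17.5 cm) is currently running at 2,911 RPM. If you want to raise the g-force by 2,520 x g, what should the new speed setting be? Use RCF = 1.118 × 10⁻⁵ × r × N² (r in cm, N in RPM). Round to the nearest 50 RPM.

≈ 4600 RPM

Current RCF = 1.118 × 10⁻⁵ × 17.5 × (2911)² = 1.118 × 10⁻⁵ × 17.5 × 8,473,921 ≈ 1,657.9 × g
Target RCF = 1,657.9 + 2,520 = 4,177.9 × g
N² = 4,177.9 / (19.565 × 10⁻⁵) = 21,353,948
N ≈ √21,353,948 ≈ 4,621.0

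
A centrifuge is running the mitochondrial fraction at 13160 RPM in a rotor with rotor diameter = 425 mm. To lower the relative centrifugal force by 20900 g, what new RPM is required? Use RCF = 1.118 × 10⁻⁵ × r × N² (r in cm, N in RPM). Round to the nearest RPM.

9231 RPM

r = 425 mm / 2 = 212.5 mm = 21.25 cm
Current RCF = 1.118 × 10⁻⁵ × 21.25 × (13160)² = 1.118 × 10⁻⁵ × 21.25 × 173,185,600 ≈ 41,144.6 × g
Target RCF = 41,144.6 − 20,900 = 20,244.6 × g
N² = 20,244.6 / (23.7575 × 10⁻⁵) = 85,213,512
N ≈ √85,213,512 ≈ 9,231.1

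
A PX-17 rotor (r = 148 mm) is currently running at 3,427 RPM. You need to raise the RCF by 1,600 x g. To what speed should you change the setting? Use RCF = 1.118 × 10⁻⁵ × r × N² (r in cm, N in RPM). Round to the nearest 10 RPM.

r = 148 mm = 14.8 cm
Current RCF = 1.118 × 10⁻⁵ × 14.8 × (3427)² = 1.118 × 10⁻⁵ × 14.8 × 11,744,329 ≈ 1,943.3 × g
Target RCF = 1,943.3 + 1,600 = 3,543.3 × g
N² = 3,543.3 / (16.5464 × 10⁻⁵) = 21,414,326
N ≈ √21,414,326 ≈ 4,627.6

N₂ ≈ 4630 RPM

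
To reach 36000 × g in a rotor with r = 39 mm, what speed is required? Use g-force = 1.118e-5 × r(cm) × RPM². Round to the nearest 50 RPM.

≈ 28750 RPM

r = 39 mm = 3.9 cm
36,000 = 1.118 × 10⁻⁵ × 3.9 × N²
N² = 36,000 / (4.3602 × 10⁻⁵) = 825,650,200
N ≈ √825,650,200 ≈ 28,734.1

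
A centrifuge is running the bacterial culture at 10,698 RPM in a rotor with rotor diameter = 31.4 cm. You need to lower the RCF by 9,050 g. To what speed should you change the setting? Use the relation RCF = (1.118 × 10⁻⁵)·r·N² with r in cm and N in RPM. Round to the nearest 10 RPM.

≈ 7930 RPM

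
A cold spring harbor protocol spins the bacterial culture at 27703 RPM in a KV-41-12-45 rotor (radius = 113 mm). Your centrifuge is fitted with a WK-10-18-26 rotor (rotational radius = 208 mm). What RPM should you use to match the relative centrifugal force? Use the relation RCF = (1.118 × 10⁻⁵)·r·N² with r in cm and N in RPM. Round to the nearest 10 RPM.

≈ 20420 RPM

Original rotor: r = 113 mm = 11.3 cm
RCF_original = 1.118 × 10⁻⁵ × 11.3 × (27703)² = 1.118 × 10⁻⁵ × 11.3 × 767,456,209 ≈ 96,955.8 × g
Your rotor: r = 208 mm = 20.8 cm
96,955.8 = 1.118 × 10⁻⁵ × 20.8 × N²
N² = 96,955.8 / (23.2544 × 10⁻⁵) = 416,935,290
N ≈ √416,935,290 ≈ 20,419.0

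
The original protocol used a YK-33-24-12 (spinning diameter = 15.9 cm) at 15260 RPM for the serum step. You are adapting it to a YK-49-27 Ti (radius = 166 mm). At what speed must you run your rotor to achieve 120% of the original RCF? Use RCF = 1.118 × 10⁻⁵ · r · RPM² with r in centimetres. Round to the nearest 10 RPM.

Original rotor: r = 15.9 / 2 = 7.95 cm
RCF = 1.118 × 10⁻⁵ × r × N²
RCF_original = 1.118 × 10⁻⁵ × 7.95 × (15260)² = 1.118 × 10⁻⁵ × 7.95 × 232,867,600 ≈ 20,697.5 × g
Target RCF = 1.2 × 20,697.5 ≈ 24,837 × g
Your rotor: r = 166 mm = 16.6 cm
24,837 = 1.118 × 10⁻⁵ × 16.6 × N²
N² = 24,837 / (18.5588 × 10⁻⁵) = 133,828,696
N ≈ √133,828,696 ≈ 11,568.4

11570 RPM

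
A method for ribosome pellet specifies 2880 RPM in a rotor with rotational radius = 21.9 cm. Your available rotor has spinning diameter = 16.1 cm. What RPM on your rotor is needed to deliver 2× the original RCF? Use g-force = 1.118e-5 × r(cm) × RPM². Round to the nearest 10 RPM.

RCF = 1.118 × 10⁻⁵ × r × N²
RCF_original = 1.118 × 10⁻⁵ × 21.9 × (2880)² = 1.118 × 10⁻⁵ × 21.9 × 8,294,400 ≈ 2,030.8 × g
Target RCF = 2 × 2,030.8 ≈ 4,061.6 × g
Your rotor: r = 16.1 / 2 = 8.05 cm
4,061.6 = 1.118 × 10⁻⁵ × 8.05 × N²
N² = 4,061.6 / (8.9999 × 10⁻⁵) = 45,129,390
N ≈ √45,129,390 ≈ 6,717.8

≈ 6720 RPM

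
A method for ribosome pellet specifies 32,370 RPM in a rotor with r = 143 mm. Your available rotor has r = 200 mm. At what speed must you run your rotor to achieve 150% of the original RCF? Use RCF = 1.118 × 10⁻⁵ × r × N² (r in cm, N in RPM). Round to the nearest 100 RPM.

≈ 33500 RPM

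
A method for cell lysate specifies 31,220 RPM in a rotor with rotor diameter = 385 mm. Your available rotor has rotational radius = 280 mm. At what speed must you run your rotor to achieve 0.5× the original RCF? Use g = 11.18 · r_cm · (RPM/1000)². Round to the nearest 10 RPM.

Original rotor: r = 385 mm / 2 = 192.5 mm = 19.25 cm
RCF_original = 11.18 × 19.25 × (31.22)² = 11.18 × 19.25 × 974.6884 ≈ 209,767.6 × g
Target RCF = 0.5 × 209,767.6 ≈ 104,883.8 × g
Your rotor: r = 280 mm = 28.0 cm
104,883.8 = 11.18 × 28 × (N/1000)²
(N/1000)² = 104,883.8 / 313.04 = 335.0492
N = 1000 × √335.0492 ≈ 18,304.3

18300 RPM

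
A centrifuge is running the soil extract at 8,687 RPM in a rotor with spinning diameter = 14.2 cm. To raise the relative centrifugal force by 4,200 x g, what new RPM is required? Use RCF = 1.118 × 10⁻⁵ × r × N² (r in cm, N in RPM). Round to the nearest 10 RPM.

r = 14.2 / 2 = 7.1 cm
Current RCF = 1.118 × 10⁻⁵ × 7.1 × (8687)² = 1.118 × 10⁻⁵ × 7.1 × 75,463,969 ≈ 5,990.2 × g
Target RCF = 5,990.2 + 4,200 = 10,190.2 × g
N² = 10,190.2 / (7.9378 × 10⁻⁵) = 128,375,620
N ≈ √128,375,620 ≈ 11,330.3

N₂ ≈ 11330 RPM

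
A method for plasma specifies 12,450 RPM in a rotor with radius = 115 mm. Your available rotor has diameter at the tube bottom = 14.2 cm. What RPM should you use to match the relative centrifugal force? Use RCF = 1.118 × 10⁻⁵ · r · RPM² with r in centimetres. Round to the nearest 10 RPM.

≈ 15840 RPM

Original rotor: r = 115 mm = 11.5 cm
RCF_original = 1.118 × 10⁻⁵ × 11.5 × (12450)² = 1.118 × 10⁻⁵ × 11.5 × 155,002,500 ≈ 19,928.7 × g
Your rotor: r = 14.2 / 2 = 7.1 cm
19,928.7 = 1.118 × 10⁻⁵ × 7.1 × N²
N² = 19,928.7 / (7.9378 × 10⁻⁵) = 251,060,747
N ≈ √251,060,747 ≈ 15,844.9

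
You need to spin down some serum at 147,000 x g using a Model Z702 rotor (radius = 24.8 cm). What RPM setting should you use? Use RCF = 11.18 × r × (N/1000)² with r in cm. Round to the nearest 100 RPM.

147,000 = 11.18 × 24.8 × (N/1000)²
(N/1000)² = 147,000 / 277.264 = 530.1806
N = 1000 × √530.1806 ≈ 23,025.7

23000 RPM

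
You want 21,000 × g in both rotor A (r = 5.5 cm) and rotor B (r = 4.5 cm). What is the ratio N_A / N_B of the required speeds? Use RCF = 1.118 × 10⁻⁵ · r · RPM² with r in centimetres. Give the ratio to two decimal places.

At fixed RCF, N ∝ 1/√r, so N_A/N_B = √(r_B/r_A) = √(4.5/5.5) = √0.818182 = 0.9045.

0.90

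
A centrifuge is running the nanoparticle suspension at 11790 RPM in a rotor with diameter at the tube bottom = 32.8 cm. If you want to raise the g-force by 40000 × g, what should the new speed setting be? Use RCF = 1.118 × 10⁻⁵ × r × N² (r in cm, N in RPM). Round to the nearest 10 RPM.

18900 RPM

r = 32.8 / 2 = 16.4 cm
Current RCF = 1.118 × 10⁻⁵ × 16.4 × (11790)² = 1.118 × 10⁻⁵ × 16.4 × 139,004,100 ≈ 25,486.7 × g
Target RCF = 25,486.7 + 40,000 = 65,486.7 × g
N² = 65,486.7 / (18.3352 × 10⁻⁵) = 357,163,816
N ≈ √357,163,816 ≈ 18,898.8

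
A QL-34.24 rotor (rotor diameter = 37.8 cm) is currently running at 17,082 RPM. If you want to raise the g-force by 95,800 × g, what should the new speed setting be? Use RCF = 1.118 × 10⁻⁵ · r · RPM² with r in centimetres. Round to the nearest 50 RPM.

27300 RPM

r = 37.8 / 2 = 18.9 cm
Current RCF = 1.118 × 10⁻⁵ × 18.9 × (17082)² = 1.118 × 10⁻⁵ × 18.9 × 291,794,724 ≈ 61,656.8 × g
Target RCF = 61,656.8 + 95,800 = 157,456.8 × g
N² = 157,456.8 / (21.1302 × 10⁻⁵) = 745,174,206
N ≈ √745,174,206 ≈ 27,297.9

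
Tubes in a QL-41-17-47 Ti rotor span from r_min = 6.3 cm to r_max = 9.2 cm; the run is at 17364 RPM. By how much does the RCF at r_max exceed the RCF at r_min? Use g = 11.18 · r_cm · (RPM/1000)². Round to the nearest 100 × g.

RCF_max = 11.18 × 9.2 × (17.364)² = 11.18 × 9.2 × 301.508496 ≈ 31,012 × g
RCF_min = 11.18 × 6.3 × (17.364)² = 11.18 × 6.3 × 301.508496 ≈ 21,236.4 × g
ΔRCF = 31,012 − 21,236.4 = 9,775.6

≈ 9800 × g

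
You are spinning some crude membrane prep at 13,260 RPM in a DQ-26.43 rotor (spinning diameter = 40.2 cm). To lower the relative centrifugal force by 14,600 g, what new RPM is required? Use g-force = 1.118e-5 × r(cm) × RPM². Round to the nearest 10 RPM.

≈ 10530 RPM

r = 40.2 / 2 = 20.1 cm
Current RCF = 1.118 × 10⁻⁵ × 20.1 × (13260)² = 1.118 × 10⁻⁵ × 20.1 × 175,827,600 ≈ 39,511.6 × g
Target RCF = 39,511.6 − 14,600 = 24,911.6 × g
N² = 24,911.6 / (22.4718 × 10⁻⁵) = 110,857,163
N ≈ √110,857,163 ≈ 10,528.9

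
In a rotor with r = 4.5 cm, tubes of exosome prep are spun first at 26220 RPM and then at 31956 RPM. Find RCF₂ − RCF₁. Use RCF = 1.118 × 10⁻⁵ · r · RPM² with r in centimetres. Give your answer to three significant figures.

RCF₁ = 1.118 × 10⁻⁵ × 4.5 × (26220)² = 1.118 × 10⁻⁵ × 4.5 × 687,488,400 ≈ 34,587.5 × g
RCF₂ = 1.118 × 10⁻⁵ × 4.5 × (31956)² = 1.118 × 10⁻⁵ × 4.5 × 1,021,185,936 ≈ 51,375.9 × g
Increase = 51,375.9 − 34,587.5 = 16,788.4

16800 g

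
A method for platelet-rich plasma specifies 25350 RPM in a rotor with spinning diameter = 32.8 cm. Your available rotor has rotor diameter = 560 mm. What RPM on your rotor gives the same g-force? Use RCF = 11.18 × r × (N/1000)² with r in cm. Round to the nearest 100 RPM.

19400 RPM

Original rotor: r = 32.8 / 2 = 16.4 cm
RCF_original = 11.18 × 16.4 × (25.35)² = 11.18 × 16.4 × 642.6225 ≈ 117,826.1 × g
Your rotor: r = 560 mm / 2 = 280 mm = 28 cm
117,826.1 = 11.18 × 28 × (N/1000)²
(N/1000)² = 117,826.1 / 313.04 = 376.3931
N = 1000 × √376.3931 ≈ 19,400.9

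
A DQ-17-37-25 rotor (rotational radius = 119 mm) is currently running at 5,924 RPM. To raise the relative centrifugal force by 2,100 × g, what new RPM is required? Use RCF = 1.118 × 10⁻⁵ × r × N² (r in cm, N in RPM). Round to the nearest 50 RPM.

≈ 7150 RPM

r = 119 mm = 11.9 cm
Current RCF = 1.118 × 10⁻⁵ × 11.9 × (5924)² = 1.118 × 10⁻⁵ × 11.9 × 35,093,776 ≈ 4,668.9 × g
Target RCF = 4,668.9 + 2,100 = 6,768.9 × g
N² = 6,768.9 / (13.3042 × 10⁻⁵) = 50,877,918
N ≈ √50,877,918 ≈ 7,132.9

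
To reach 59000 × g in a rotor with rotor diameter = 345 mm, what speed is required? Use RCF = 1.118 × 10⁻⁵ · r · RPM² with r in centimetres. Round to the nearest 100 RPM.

r = 345 mm / 2 = 172.5 mm = 17.25 cm
59,000 = 1.118 × 10⁻⁵ × 17.25 × N²
N² = 59,000 / (19.2855 × 10⁻⁵) = 305,929,325
N ≈ √305,929,325 ≈ 17,490.8

N ≈ 17500 RPM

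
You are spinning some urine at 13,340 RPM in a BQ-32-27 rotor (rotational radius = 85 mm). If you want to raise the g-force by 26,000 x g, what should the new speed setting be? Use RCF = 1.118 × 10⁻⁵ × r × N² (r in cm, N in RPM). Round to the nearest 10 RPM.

21250 RPM

r = 85 mm = 8.5 cm
Current RCF = 1.118 × 10⁻⁵ × 8.5 × (13340)² = 1.118 × 10⁻⁵ × 8.5 × 177,955,600 ≈ 16,911.1 × g
Target RCF = 16,911.1 + 26,000 = 42,911.1 × g
N² = 42,911.1 / (9.503 × 10⁻⁵) = 451,553,194
N ≈ √451,553,194 ≈ 21,249.8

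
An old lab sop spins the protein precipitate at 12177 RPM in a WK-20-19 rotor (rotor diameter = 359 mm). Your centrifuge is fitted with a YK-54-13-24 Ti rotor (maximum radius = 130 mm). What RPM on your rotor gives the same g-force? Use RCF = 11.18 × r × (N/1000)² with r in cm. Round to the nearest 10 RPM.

14310 RPM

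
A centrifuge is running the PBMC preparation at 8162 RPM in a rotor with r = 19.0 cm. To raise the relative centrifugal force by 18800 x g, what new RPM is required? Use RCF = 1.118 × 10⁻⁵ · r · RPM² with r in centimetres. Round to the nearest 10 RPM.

≈ 12450 RPM

Current RCF = 1.118 × 10⁻⁵ × 19 × (8162)² = 1.118 × 10⁻⁵ × 19 × 66,618,244 ≈ 14,151 × g
Target RCF = 14,151 + 18,800 = 32,951 × g
N² = 32,951 / (21.242 × 10⁻⁵) = 155,121,928
N ≈ √155,121,928 ≈ 12,454.8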